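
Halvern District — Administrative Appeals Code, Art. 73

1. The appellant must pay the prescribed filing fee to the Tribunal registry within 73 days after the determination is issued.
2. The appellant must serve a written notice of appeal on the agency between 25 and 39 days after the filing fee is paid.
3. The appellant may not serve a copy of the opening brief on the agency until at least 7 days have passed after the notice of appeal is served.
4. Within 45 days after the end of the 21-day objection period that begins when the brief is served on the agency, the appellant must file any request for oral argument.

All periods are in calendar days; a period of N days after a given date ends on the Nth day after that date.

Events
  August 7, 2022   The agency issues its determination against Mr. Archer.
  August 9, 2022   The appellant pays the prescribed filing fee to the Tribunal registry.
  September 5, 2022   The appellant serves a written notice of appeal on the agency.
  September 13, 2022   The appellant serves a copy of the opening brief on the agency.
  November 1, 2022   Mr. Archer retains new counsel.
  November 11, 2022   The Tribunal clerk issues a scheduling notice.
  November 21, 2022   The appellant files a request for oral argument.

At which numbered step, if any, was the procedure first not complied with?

Step 1: 73 days after August 7, 2022 (when the determination is issued) is October 19, 2022; August 9, 2022 is within that limit.
Step 2: the window is 25–39 days after August 9, 2022 (when the filing fee is paid), so September 3, 2022 through September 17, 2022; done September 5, 2022, which is between those dates.
Step 3: the earliest permitted date is 7 days after September 5, 2022 (when the notice of appeal is served), i.e. September 12, 2022; done September 13, 2022 — permitted.
Step 4: 45 days after October 4, 2022 (end of the 21-day objection period, which began when the brief is served on the agency on September 13, 2022) is November 18, 2022; November 21, 2022 misses that deadline by 3 days.

Step 4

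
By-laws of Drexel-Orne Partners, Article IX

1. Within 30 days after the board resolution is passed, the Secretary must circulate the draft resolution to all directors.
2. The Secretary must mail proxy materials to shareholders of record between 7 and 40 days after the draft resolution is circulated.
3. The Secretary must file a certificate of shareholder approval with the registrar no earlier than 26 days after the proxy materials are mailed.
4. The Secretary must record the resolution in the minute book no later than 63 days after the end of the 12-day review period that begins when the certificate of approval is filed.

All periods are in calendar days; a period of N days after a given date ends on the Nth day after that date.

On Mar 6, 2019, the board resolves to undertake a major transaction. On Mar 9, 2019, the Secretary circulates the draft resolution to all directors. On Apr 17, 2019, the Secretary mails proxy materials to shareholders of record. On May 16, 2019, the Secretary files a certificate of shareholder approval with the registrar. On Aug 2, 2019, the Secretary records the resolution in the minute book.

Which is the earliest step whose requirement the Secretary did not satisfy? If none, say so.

Step 1: 30 days after Mar 6, 2019 (when the board resolution is passed) is Apr 5, 2019; Mar 9, 2019 is within that limit.
Step 2: the window is 7–40 days after Mar 9, 2019 (when the draft resolution is circulated), so Mar 16, 2019 through Apr 18, 2019; Apr 17, 2019 falls inside that range.
Step 3: the earliest permitted date is 26 days after Apr 17, 2019 (when the proxy materials are mailed), i.e. May 13, 2019; done May 16, 2019, after the minimum wait.
Step 4: 63 days after May 28, 2019 (end of the 12-day review period, which began when the certificate of approval is filed on May 16, 2019) is Jul 30, 2019; done Aug 2, 2019 — 3 days late.
The procedure was therefore not followed at step 4.

Step 4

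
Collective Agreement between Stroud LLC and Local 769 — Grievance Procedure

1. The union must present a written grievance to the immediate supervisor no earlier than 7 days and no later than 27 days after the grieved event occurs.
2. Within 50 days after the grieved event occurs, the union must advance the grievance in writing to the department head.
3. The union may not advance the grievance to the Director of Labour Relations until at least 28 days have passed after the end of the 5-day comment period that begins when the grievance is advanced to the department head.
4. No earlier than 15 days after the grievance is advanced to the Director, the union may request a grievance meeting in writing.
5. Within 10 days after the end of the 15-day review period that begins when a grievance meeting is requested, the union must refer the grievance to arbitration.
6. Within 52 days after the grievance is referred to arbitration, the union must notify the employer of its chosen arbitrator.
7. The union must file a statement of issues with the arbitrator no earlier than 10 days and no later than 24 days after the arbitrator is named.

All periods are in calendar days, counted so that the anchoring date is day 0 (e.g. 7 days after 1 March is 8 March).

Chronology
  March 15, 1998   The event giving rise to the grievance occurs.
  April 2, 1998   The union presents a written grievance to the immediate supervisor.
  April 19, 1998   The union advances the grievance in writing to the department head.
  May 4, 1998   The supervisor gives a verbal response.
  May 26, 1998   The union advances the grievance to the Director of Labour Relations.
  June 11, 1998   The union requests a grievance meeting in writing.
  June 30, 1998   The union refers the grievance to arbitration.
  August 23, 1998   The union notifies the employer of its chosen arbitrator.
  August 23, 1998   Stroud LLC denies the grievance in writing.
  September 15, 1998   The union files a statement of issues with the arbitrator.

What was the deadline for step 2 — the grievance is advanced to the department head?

Step 2 runs from March 15, 1998, when the grieved event occurs. 50 days after March 15, 1998 is May 4, 1998.

May 4, 1998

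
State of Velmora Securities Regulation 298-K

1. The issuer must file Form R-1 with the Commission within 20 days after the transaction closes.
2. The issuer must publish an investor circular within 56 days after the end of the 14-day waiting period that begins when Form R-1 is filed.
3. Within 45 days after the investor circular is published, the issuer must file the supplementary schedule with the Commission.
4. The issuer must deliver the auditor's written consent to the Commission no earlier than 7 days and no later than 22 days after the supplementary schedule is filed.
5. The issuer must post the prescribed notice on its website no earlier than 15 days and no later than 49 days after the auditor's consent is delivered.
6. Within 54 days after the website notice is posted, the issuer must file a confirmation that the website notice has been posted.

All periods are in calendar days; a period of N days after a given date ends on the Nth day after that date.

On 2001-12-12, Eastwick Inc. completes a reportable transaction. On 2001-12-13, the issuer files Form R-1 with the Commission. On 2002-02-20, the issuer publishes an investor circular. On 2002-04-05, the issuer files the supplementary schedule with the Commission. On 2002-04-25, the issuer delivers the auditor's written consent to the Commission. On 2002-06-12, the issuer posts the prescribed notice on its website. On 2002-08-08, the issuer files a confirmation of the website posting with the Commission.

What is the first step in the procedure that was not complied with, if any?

Step 6

Step 1 — counting 20 days from 2001-12-12 (when the transaction closes) gives a deadline of 2002-01-01; 2001-12-13 is within that limit.
Step 2 — counting 56 days from 2001-12-27 (end of the 14-day waiting period, which began when Form R-1 is filed on 2001-12-13) gives a deadline of 2002-02-21; done 2002-02-20 — timely.
Step 3 — counting 45 days from 2002-02-20 (when the investor circular is published) gives a deadline of 2002-04-06; 2002-04-05 is within that limit.
Step 4 — 7 and 22 days from 2002-04-05 (when the supplementary schedule is filed) are 2002-04-12 and 2002-04-27 respectively; done 2002-04-25 — within the window.
Step 5 — 15 and 49 days from 2002-04-25 (when the auditor's consent is delivered) are 2002-05-10 and 2002-06-13 respectively; done 2002-06-12 — within the window.
Step 6 — counting 54 days from 2002-06-12 (when the website notice is posted) gives a deadline of 2002-08-05; 2002-08-08 misses that deadline by 3 days.
The analysis stops there.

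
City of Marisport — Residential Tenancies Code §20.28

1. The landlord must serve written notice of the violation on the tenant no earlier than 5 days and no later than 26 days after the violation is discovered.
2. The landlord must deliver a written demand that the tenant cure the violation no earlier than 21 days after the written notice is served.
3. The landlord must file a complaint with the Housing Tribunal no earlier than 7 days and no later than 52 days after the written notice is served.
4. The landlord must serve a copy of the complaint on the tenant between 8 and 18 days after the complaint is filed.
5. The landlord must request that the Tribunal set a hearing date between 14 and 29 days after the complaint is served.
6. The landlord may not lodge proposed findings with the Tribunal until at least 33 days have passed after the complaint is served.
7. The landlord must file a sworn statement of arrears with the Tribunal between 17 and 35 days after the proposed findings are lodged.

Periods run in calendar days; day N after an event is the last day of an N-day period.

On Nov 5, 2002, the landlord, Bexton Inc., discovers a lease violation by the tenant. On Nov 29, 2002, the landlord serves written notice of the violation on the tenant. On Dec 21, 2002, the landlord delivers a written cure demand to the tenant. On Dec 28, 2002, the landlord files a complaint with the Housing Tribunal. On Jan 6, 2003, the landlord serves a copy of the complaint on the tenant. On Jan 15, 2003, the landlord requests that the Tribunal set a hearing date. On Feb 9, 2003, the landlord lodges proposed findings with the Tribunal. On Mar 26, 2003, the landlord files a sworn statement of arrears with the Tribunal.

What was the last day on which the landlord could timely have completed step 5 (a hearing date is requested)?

Feb 4, 2003

Step 5 runs from Jan 6, 2003, when the complaint is served. The window is 14–29 days after Jan 6, 2003; it closes on Feb 4, 2003.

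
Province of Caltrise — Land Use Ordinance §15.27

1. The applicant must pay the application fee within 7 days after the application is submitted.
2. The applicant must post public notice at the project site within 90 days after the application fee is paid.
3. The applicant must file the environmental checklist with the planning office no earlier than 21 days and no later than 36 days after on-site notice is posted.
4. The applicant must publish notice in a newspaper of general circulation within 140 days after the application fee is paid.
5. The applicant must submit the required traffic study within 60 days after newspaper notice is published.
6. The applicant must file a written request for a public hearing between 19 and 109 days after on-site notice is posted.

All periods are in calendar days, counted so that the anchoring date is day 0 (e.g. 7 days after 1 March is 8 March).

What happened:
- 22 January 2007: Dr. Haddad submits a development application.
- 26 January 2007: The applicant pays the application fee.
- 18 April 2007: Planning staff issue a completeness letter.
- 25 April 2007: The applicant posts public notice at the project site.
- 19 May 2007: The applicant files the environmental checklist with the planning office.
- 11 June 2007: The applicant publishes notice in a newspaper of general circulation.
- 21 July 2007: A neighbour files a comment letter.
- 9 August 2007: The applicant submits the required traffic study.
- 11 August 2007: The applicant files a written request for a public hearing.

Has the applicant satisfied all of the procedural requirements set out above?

Step 1 — counting 7 days from 22 January 2007 (when the application is submitted) gives a deadline of 29 January 2007; done 26 January 2007 — timely.
Step 2 — counting 90 days from 26 January 2007 (when the application fee is paid) gives a deadline of 26 April 2007; 25 April 2007 is within that limit.
Step 3 — 21 and 36 days from 25 April 2007 (when on-site notice is posted) are 16 May 2007 and 31 May 2007 respectively; done 19 May 2007, which is between those dates.
Step 4 — counting 140 days from 26 January 2007 (when the application fee is paid) gives a deadline of 15 June 2007; done 11 June 2007 — timely.
Step 5 — counting 60 days from 11 June 2007 (when newspaper notice is published) gives a deadline of 10 August 2007; done 9 August 2007 — timely.
Step 6 — 19 and 109 days from 25 April 2007 (when on-site notice is posted) are 14 May 2007 and 12 August 2007 respectively; done 11 August 2007 — within the window.

Yes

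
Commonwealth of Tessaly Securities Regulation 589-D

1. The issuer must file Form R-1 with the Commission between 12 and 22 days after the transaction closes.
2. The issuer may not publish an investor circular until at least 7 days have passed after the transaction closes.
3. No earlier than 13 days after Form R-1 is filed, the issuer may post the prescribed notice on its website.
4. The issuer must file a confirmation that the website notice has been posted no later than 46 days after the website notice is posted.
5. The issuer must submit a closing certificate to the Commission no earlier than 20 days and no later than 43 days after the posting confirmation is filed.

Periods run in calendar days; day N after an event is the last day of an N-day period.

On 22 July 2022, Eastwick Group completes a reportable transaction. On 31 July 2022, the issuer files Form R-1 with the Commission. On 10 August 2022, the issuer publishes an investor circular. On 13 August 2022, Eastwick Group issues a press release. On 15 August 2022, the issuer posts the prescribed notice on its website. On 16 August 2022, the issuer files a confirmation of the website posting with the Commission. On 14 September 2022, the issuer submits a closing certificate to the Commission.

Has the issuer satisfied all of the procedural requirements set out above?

(1) the permitted window runs from 22 July 2022 + 12 = 3 August 2022 to 22 July 2022 + 22 = 13 August 2022; 31 July 2022 is 3 days too early.

No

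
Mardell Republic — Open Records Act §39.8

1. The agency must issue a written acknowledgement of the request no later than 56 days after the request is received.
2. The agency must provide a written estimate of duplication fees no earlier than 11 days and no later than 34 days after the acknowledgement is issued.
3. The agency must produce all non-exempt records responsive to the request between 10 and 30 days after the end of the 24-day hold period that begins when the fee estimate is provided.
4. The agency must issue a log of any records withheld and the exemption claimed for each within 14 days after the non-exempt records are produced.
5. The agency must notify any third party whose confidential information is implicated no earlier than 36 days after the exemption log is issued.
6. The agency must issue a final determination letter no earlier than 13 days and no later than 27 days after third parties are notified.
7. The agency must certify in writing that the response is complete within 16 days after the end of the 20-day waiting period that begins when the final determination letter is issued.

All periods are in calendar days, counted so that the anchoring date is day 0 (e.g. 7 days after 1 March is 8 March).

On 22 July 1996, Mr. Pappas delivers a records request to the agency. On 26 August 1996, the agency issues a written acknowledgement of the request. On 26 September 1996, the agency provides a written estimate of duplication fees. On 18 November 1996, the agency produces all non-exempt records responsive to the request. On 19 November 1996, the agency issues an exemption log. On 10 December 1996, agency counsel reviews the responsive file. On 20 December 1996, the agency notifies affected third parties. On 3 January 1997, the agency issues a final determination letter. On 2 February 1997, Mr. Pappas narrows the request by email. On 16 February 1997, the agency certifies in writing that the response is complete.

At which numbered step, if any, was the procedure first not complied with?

Step 1: 56 days after 22 July 1996 (when the request is received) is 16 September 1996; 26 August 1996 is within that limit.
Step 2: the window is 11–34 days after 26 August 1996 (when the acknowledgement is issued), so 6 September 1996 through 29 September 1996; done 26 September 1996, which is between those dates.
Step 3: the window is 10–30 days after 20 October 1996 (end of the 24-day hold period, which began when the fee estimate is provided on 26 September 1996), so 30 October 1996 through 19 November 1996; done 18 November 1996, which is between those dates.
Step 4: 14 days after 18 November 1996 (when the non-exempt records are produced) is 2 December 1996; done 19 November 1996 — timely.
Step 5: the earliest permitted date is 36 days after 19 November 1996 (when the exemption log is issued), i.e. 25 December 1996; done 20 December 1996 — 5 days too early.
That is the first point of non-compliance.

Step 5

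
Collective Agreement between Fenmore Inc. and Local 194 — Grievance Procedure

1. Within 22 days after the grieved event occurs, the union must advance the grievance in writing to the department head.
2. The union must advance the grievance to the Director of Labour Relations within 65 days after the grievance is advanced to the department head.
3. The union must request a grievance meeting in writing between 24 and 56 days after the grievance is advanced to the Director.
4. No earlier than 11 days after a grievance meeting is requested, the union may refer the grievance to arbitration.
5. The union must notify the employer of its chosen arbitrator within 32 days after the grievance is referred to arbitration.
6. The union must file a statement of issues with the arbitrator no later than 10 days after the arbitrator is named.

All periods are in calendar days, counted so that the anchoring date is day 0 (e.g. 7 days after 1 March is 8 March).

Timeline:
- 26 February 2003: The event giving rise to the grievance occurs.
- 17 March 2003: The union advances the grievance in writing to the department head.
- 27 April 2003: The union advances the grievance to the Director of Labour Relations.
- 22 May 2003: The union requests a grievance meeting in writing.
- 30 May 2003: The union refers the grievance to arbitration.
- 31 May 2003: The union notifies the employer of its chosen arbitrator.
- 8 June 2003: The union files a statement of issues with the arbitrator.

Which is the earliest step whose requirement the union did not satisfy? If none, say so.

Step 4

(1) due by 26 February 2003 + 22 days = 20 March 2003; 17 March 2003 is within that limit.
(2) due by 17 March 2003 + 65 days = 21 May 2003; completed 27 April 2003, before the deadline.
(3) the permitted window runs from 27 April 2003 + 24 = 21 May 2003 to 27 April 2003 + 56 = 22 June 2003; done 22 May 2003 — within the window.
(4) permitted from 22 May 2003 + 11 days = 2 June 2003 onward; acted on 30 May 2003, 3 days prematurely.
Later steps need not be reached.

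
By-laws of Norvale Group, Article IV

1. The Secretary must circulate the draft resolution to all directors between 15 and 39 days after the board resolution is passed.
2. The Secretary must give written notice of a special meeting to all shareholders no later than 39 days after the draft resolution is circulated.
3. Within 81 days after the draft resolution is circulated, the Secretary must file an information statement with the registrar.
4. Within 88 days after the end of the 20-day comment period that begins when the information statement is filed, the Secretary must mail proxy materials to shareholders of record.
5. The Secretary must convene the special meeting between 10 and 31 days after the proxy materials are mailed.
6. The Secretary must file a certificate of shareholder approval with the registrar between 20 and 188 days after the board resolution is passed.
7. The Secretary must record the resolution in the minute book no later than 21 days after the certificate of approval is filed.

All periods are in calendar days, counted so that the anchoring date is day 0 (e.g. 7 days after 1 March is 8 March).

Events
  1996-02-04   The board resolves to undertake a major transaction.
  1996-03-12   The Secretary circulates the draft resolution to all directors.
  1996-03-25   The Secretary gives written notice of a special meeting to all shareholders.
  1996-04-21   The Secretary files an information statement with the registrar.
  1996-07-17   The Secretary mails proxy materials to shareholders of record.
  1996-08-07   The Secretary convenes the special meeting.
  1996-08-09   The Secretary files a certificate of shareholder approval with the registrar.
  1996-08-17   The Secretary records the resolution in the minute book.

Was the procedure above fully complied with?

Step 1: the window is 15–39 days after 1996-02-04 (when the board resolution is passed), so 1996-02-19 through 1996-03-14; done 1996-03-12, which is between those dates.
Step 2: 39 days after 1996-03-12 (when the draft resolution is circulated) is 1996-04-20; completed 1996-03-25, before the deadline.
Step 3: 81 days after 1996-03-12 (when the draft resolution is circulated) is 1996-06-01; done 1996-04-21 — timely.
Step 4: 88 days after 1996-05-11 (end of the 20-day comment period, which began when the information statement is filed on 1996-04-21) is 1996-08-07; 1996-07-17 is within that limit.
Step 5: the window is 10–31 days after 1996-07-17 (when the proxy materials are mailed), so 1996-07-27 through 1996-08-17; 1996-08-07 falls inside that range.
Step 6: the window is 20–188 days after 1996-02-04 (when the board resolution is passed), so 1996-02-24 through 1996-08-10; 1996-08-09 falls inside that range.
Step 7: 21 days after 1996-08-09 (when the certificate of approval is filed) is 1996-08-30; 1996-08-17 is within that limit.

Yes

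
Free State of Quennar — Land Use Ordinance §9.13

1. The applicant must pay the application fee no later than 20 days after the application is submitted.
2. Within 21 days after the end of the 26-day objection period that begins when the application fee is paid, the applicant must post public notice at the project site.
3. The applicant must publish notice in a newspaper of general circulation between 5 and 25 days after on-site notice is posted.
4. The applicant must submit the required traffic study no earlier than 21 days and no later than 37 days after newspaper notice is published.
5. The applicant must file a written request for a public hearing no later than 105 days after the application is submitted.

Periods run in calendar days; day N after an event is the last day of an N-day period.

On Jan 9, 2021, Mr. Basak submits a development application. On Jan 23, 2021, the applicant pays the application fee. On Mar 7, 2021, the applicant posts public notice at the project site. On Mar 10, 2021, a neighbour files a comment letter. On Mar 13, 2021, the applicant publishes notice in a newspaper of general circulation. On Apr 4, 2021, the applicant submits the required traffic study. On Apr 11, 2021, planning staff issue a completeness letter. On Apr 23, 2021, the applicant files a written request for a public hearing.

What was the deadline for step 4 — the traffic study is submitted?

Step 4 runs from Mar 13, 2021, when newspaper notice is published. The window is 21–37 days after Mar 13, 2021; it closes on Apr 19, 2021.

Apr 19, 2021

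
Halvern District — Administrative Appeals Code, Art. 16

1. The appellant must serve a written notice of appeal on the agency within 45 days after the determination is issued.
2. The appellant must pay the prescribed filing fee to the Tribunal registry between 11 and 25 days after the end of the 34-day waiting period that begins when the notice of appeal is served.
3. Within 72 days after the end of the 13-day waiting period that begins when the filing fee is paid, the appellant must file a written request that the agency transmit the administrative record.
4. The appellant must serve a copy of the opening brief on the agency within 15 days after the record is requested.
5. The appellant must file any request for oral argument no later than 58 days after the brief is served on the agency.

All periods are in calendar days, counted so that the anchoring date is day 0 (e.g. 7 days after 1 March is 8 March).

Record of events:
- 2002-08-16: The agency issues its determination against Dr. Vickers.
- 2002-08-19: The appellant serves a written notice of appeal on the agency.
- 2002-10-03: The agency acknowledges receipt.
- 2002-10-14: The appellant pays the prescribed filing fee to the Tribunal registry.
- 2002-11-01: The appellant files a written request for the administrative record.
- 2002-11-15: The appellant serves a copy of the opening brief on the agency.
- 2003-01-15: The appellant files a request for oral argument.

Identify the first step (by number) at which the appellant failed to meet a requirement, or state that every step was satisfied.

Step 5

Step 1: 45 days after 2002-08-16 (when the determination is issued) is 2002-09-30; 2002-08-19 is within that limit.
Step 2: the window is 11–25 days after 2002-09-22 (end of the 34-day waiting period, which began when the notice of appeal is served on 2002-08-19), so 2002-10-03 through 2002-10-17; done 2002-10-14 — within the window.
Step 3: 72 days after 2002-10-27 (end of the 13-day waiting period, which began when the filing fee is paid on 2002-10-14) is 2003-01-07; completed 2002-11-01, before the deadline.
Step 4: 15 days after 2002-11-01 (when the record is requested) is 2002-11-16; 2002-11-15 is within that limit.
Step 5: 58 days after 2002-11-15 (when the brief is served on the agency) is 2003-01-12; not done until 2003-01-15, 3 days after the deadline.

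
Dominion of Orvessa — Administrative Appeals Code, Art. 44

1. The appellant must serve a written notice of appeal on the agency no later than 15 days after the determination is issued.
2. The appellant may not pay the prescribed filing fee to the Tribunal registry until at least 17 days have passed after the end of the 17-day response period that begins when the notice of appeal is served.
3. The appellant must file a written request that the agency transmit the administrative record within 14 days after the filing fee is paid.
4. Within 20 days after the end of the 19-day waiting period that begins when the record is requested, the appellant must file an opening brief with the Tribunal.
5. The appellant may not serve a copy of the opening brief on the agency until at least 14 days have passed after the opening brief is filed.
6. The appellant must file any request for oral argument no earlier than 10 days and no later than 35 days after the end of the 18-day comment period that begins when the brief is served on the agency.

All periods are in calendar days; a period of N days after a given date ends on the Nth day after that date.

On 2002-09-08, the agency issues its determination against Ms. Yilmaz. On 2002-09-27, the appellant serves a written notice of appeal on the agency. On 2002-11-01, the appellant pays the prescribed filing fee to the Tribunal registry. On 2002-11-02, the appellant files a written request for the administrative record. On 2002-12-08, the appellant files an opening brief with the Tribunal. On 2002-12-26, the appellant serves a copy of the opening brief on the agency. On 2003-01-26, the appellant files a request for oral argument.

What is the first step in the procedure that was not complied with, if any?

Step 1

(1) due by 2002-09-08 + 15 days = 2002-09-23; not done until 2002-09-27, 4 days after the deadline.
Later steps need not be reached.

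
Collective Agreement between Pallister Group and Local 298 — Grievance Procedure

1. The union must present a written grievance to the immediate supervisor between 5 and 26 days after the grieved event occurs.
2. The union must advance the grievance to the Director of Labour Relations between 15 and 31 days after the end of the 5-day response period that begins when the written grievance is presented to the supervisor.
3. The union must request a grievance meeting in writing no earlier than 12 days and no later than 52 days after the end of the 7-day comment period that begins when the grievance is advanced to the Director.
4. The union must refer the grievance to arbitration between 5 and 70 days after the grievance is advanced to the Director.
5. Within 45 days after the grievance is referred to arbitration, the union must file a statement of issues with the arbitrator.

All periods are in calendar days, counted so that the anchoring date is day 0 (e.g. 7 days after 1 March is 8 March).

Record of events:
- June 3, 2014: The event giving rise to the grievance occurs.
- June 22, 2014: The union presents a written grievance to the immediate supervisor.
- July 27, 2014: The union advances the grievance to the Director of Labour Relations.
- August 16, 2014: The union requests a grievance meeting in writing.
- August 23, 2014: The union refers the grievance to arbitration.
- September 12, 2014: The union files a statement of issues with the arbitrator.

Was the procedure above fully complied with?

Step 1 — 5 and 26 days from June 3, 2014 (when the grieved event occurs) are June 8, 2014 and June 29, 2014 respectively; June 22, 2014 falls inside that range.
Step 2 — 15 and 31 days from June 27, 2014 (end of the 5-day response period, which began when the written grievance is presented to the supervisor on June 22, 2014) are July 12, 2014 and July 28, 2014 respectively; done July 27, 2014, which is between those dates.
Step 3 — 12 and 52 days from August 3, 2014 (end of the 7-day comment period, which began when the grievance is advanced to the Director on July 27, 2014) are August 15, 2014 and September 24, 2014 respectively; done August 16, 2014, which is between those dates.
Step 4 — 5 and 70 days from July 27, 2014 (when the grievance is advanced to the Director) are August 1, 2014 and October 5, 2014 respectively; done August 23, 2014 — within the window.
Step 5 — counting 45 days from August 23, 2014 (when the grievance is referred to arbitration) gives a deadline of October 7, 2014; done September 12, 2014 — timely.

Yes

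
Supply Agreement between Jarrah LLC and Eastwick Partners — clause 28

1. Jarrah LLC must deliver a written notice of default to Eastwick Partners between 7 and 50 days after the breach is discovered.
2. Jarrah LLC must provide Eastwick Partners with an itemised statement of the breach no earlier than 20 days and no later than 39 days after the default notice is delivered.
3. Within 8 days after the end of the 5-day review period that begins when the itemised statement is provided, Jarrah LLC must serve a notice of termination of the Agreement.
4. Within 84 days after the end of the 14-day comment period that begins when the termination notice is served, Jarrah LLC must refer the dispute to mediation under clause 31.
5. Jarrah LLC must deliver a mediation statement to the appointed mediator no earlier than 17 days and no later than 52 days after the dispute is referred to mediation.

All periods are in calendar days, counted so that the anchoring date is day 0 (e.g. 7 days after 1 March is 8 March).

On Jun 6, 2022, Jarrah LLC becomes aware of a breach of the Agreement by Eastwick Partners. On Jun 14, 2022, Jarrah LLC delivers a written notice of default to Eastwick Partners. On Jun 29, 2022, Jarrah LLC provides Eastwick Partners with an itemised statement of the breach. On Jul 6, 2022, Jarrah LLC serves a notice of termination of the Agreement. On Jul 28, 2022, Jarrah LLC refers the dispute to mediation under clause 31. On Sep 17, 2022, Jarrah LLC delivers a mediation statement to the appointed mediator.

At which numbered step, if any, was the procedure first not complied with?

Step 2

Step 1: the window is 7–50 days after Jun 6, 2022 (when the breach is discovered), so Jun 13, 2022 through Jul 26, 2022; Jun 14, 2022 falls inside that range.
Step 2: the window is 20–39 days after Jun 14, 2022 (when the default notice is delivered), so Jul 4, 2022 through Jul 23, 2022; Jun 29, 2022 is 5 days too early.
Later steps need not be reached.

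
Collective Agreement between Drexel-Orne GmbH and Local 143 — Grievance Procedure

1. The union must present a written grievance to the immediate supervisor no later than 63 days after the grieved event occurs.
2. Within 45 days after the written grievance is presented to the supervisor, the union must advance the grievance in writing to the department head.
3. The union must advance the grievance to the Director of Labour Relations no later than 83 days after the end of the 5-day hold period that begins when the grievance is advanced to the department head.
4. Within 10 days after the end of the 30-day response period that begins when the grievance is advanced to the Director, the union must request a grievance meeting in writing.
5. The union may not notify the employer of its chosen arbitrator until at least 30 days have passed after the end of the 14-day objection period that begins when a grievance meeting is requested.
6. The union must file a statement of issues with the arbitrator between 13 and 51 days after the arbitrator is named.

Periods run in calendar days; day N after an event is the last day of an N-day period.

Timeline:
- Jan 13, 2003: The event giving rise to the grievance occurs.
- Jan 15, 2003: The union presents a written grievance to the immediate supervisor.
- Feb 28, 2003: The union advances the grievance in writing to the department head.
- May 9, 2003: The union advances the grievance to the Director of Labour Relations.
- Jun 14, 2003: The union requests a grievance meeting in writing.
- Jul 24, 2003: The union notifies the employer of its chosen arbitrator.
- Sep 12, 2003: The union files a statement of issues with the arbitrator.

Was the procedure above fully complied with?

No

Step 1 — counting 63 days from Jan 13, 2003 (when the grieved event occurs) gives a deadline of Mar 17, 2003; completed Jan 15, 2003, before the deadline.
Step 2 — counting 45 days from Jan 15, 2003 (when the written grievance is presented to the supervisor) gives a deadline of Mar 1, 2003; completed Feb 28, 2003, before the deadline.
Step 3 — counting 83 days from Mar 5, 2003 (end of the 5-day hold period, which began when the grievance is advanced to the department head on Feb 28, 2003) gives a deadline of May 27, 2003; done May 9, 2003 — timely.
Step 4 — counting 10 days from Jun 8, 2003 (end of the 30-day response period, which began when the grievance is advanced to the Director on May 9, 2003) gives a deadline of Jun 18, 2003; Jun 14, 2003 is within that limit.
Step 5 — must wait 30 days from Jun 28, 2003 (end of the 14-day objection period, which began when a grievance meeting is requested on Jun 14, 2003), so not before Jul 28, 2003; done Jul 24, 2003 — 4 days too early.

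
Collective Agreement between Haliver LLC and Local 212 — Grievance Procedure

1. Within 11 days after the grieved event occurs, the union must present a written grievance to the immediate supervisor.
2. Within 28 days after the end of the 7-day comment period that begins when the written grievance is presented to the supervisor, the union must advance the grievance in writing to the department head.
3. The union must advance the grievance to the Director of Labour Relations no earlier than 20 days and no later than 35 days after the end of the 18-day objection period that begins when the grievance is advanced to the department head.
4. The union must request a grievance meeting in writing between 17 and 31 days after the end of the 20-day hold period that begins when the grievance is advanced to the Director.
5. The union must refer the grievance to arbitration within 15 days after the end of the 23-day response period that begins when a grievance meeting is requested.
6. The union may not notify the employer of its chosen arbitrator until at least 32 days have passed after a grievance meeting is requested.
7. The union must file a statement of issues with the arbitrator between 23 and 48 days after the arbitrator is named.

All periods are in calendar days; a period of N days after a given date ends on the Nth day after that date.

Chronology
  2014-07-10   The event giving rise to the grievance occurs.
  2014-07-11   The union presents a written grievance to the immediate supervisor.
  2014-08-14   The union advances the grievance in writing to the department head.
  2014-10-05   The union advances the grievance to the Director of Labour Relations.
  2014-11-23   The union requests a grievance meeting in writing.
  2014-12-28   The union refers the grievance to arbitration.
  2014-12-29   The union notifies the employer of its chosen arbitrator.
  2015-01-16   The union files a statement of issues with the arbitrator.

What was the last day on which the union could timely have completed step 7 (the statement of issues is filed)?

Step 7 runs from 2014-12-29, when the arbitrator is named. The window is 23–48 days after 2014-12-29; it closes on 2015-02-15.

2015-02-15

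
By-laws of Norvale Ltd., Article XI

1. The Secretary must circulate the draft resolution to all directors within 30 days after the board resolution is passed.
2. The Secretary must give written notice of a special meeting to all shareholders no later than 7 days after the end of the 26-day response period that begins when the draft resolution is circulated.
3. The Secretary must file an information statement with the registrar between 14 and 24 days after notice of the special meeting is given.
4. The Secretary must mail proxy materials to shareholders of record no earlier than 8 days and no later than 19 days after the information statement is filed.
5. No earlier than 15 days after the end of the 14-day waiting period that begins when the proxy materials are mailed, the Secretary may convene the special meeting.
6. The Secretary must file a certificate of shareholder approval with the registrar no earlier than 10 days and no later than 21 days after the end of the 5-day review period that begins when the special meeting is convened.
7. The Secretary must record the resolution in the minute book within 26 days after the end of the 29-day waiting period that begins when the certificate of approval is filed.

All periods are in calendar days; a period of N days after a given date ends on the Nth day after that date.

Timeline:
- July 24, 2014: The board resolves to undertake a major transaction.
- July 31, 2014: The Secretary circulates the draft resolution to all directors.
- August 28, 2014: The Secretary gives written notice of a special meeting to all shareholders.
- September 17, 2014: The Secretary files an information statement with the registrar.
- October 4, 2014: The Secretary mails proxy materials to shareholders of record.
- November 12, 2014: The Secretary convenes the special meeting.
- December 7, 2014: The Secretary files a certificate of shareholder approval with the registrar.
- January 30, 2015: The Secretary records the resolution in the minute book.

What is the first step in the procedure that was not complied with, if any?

(1) due by July 24, 2014 + 30 days = August 23, 2014; completed July 31, 2014, before the deadline.
(2) due by August 26, 2014 + 7 days = September 2, 2014; completed August 28, 2014, before the deadline.
(3) the permitted window runs from August 28, 2014 + 14 = September 11, 2014 to August 28, 2014 + 24 = September 21, 2014; September 17, 2014 falls inside that range.
(4) the permitted window runs from September 17, 2014 + 8 = September 25, 2014 to September 17, 2014 + 19 = October 6, 2014; done October 4, 2014, which is between those dates.
(5) permitted from October 18, 2014 + 15 days = November 2, 2014 onward; done November 12, 2014, after the minimum wait.
(6) the permitted window runs from November 17, 2014 + 10 = November 27, 2014 to November 17, 2014 + 21 = December 8, 2014; done December 7, 2014, which is between those dates.
(7) due by January 5, 2015 + 26 days = January 31, 2015; January 30, 2015 is within that limit.

None — every step was satisfied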